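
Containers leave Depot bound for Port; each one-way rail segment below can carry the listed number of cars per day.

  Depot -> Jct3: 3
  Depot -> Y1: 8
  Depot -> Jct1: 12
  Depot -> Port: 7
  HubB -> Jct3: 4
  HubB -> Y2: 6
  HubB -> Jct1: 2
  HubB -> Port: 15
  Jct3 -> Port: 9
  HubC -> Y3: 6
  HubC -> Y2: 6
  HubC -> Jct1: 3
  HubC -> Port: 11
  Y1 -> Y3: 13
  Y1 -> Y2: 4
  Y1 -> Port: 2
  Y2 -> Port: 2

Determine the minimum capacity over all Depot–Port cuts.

Augment Depot→Port: bottleneck 7, flow now 7.
Augment Depot→Jct3→Port: bottleneck 3, flow now 10.
Augment Depot→Y1→Port: bottleneck 2, flow now 12.
Augment Depot→Y1→Y2→Port: bottleneck 2, flow now 14.
No augmenting path remains; maximum flow = 14.
By max-flow min-cut, the minimum cut capacity equals the max flow.
In the residual graph, reachable from Depot: {Depot, Y1, Y3, Y2, Jct1}.
Min-cut edges: Depot→Jct3 (3), Depot→Port (7), Y1→Port (2), Y2→Port (2); capacity 3 + 7 + 2 + 2 = 14.

14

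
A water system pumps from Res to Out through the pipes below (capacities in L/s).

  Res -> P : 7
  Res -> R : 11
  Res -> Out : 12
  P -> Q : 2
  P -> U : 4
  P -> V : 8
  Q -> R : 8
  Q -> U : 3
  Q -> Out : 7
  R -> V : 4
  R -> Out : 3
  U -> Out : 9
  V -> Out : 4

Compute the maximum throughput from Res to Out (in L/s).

25

Augment Res→Out: bottleneck 12, flow now 12.
Augment Res→R→Out: bottleneck 3, flow now 15.
Augment Res→P→Q→Out: bottleneck 2, flow now 17.
Augment Res→P→U→Out: bottleneck 4, flow now 21.
Augment Res→P→V→Out: bottleneck 1, flow now 22.
Augment Res→R→V→Out: bottleneck 3, flow now 25.
No augmenting path remains; maximum flow = 25.
In the residual graph, reachable from Res: {Res, P, R, V}.
Min-cut edges: Res→Out (12), P→Q (2), P→U (4), R→Out (3), V→Out (4); capacity 12 + 2 + 4 + 3 + 4 = 25.
This cut is saturated, so no flow can exceed 25.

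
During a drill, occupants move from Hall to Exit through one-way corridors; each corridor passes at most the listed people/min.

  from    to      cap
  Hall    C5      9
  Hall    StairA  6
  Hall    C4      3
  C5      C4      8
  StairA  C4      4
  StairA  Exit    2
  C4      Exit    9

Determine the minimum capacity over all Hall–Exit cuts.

Augment Hall→StairA→Exit: bottleneck 2, flow now 2.
Augment Hall→C4→Exit: bottleneck 3, flow now 5.
Augment Hall→C5→C4→Exit: bottleneck 6, flow now 11.
No augmenting path remains; maximum flow = 11.
By max-flow min-cut, the minimum cut capacity equals the max flow.
In the residual graph, reachable from Hall: {Hall, C5, StairA, C4}.
Min-cut edges: StairA→Exit (2), C4→Exit (9); capacity 2 + 9 = 11.

11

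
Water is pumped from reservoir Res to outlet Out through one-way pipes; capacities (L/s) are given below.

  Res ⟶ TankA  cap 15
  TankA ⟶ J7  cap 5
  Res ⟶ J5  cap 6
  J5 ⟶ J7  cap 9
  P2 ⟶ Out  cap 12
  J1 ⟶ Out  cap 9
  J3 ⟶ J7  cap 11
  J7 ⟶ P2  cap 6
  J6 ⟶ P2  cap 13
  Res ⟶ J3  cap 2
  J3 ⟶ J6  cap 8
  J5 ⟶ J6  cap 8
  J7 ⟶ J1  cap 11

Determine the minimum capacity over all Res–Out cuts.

Augment Res→J5→J6→P2→Out: bottleneck 6, flow now 6.
Augment Res→J3→J6→P2→Out: bottleneck 2, flow now 8.
Augment Res→TankA→J7→P2→Out: bottleneck 4, flow now 12.
Augment Res→TankA→J7→J1→Out: bottleneck 1, flow now 13.
No augmenting path remains; maximum flow = 13.
By max-flow min-cut, the minimum cut capacity equals the max flow.
In the residual graph, reachable from Res: {Res, TankA}.
Min-cut edges: Res→J5 (6), Res→J3 (2), TankA→J7 (5); capacity 6 + 2 + 5 = 13.

13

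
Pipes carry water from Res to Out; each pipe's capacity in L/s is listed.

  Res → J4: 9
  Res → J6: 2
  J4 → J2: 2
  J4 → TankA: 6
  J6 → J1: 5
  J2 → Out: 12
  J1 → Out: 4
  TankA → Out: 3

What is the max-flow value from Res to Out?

Augment Res→J4→J2→Out: bottleneck 2, flow now 2.
Augment Res→J4→TankA→Out: bottleneck 3, flow now 5.
Augment Res→J6→J1→Out: bottleneck 2, flow now 7.
No augmenting path remains; maximum flow = 7.
In the residual graph, reachable from Res: {Res, J4, TankA}.
Min-cut edges: Res→J6 (2), J4→J2 (2), TankA→Out (3); capacity 2 + 2 + 3 = 7.
This cut is saturated, so no flow can exceed 7.

7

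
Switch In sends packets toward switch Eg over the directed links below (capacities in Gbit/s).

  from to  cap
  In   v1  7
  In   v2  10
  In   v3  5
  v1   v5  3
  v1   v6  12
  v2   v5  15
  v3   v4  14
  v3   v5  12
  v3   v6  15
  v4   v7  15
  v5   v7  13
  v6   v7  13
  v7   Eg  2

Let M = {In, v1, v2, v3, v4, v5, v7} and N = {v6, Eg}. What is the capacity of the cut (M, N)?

29

Edges leaving {In, v1, v2, v3, v4, v5, v7}: v1→v6 (12), v3→v6 (15), v7→Eg (2).
Cut capacity = 12 + 15 + 2 = 29.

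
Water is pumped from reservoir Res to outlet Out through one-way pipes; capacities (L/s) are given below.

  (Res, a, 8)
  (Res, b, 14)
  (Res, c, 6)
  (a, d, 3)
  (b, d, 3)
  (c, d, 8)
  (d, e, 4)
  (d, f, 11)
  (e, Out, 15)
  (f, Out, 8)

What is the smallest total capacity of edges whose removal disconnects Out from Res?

12

Augment Res→a→d→e→Out: bottleneck 3, flow now 3.
Augment Res→b→d→e→Out: bottleneck 1, flow now 4.
Augment Res→b→d→f→Out: bottleneck 2, flow now 6.
Augment Res→c→d→f→Out: bottleneck 6, flow now 12.
No augmenting path remains; maximum flow = 12.
By max-flow min-cut, the minimum cut capacity equals the max flow.
In the residual graph, reachable from Res: {Res, a, b}.
Min-cut edges: Res→c (6), a→d (3), b→d (3); capacity 6 + 3 + 3 = 12.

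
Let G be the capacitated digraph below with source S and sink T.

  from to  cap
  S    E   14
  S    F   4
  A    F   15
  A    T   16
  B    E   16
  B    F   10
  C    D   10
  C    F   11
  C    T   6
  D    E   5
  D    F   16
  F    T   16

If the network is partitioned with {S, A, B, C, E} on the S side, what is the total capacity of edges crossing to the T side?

72

Edges leaving {S, A, B, C, E}: S→F (4), A→F (15), A→T (16), B→F (10), C→D (10), C→F (11), C→T (6).
Cut capacity = 4 + 15 + 16 + 10 + 10 + 11 + 6 = 72.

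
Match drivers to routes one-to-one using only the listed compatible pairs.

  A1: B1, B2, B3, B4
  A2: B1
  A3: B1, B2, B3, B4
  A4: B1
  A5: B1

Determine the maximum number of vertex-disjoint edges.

Unit-capacity flow: source→left, listed edges, right→sink; max matching = max flow.
Augmenting path A1→B1 (+1); matched 1.
Augmenting path A3→B2 (+1); matched 2.
Augmenting path A2→B1→A1→B3 (+1); matched 3.
No augmenting path remains; maximum matching = 3.
König certificate: {A1, A3, B1} is a vertex cover of size 3 (every listed pair touches it), so no matching can be larger.

3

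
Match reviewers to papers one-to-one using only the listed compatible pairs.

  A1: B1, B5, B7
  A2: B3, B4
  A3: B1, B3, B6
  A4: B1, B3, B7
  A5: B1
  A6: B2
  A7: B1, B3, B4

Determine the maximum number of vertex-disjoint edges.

7

Unit-capacity flow: source→left, listed edges, right→sink; max matching = max flow.
Augmenting path A1→B1 (+1); matched 1.
Augmenting path A2→B3 (+1); matched 2.
Augmenting path A3→B6 (+1); matched 3.
Augmenting path A4→B7 (+1); matched 4.
Augmenting path A6→B2 (+1); matched 5.
Augmenting path A7→B4 (+1); matched 6.
Augmenting path A5→B1→A1→B5 (+1); matched 7.
No augmenting path remains; maximum matching = 7.
König certificate: {A1, A2, A3, A4, A5, A6, A7} is a vertex cover of size 7 (every listed pair touches it), so no matching can be larger.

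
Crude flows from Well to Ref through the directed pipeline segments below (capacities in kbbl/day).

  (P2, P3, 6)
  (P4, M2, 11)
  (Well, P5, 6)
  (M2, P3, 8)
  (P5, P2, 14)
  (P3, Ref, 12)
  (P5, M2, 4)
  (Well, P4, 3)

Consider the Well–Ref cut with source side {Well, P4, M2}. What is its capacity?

Edges leaving {Well, P4, M2}: Well→P5 (6), M2→P3 (8).
Cut capacity = 6 + 8 = 14.

14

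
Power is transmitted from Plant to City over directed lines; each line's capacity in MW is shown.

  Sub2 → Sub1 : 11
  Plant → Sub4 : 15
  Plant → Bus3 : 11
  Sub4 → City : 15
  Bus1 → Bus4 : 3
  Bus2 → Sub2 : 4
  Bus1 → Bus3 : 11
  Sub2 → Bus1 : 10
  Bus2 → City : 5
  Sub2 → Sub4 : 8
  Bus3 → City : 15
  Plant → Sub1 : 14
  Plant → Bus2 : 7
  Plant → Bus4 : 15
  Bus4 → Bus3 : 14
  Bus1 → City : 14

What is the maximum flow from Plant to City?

Augment Plant→Bus2→City: bottleneck 5, flow now 5.
Augment Plant→Sub4→City: bottleneck 15, flow now 20.
Augment Plant→Bus3→City: bottleneck 11, flow now 31.
Augment Plant→Bus4→Bus3→City: bottleneck 4, flow now 35.
Augment Plant→Bus2→Sub2→Bus1→City: bottleneck 2, flow now 37.
No augmenting path remains; maximum flow = 37.
In the residual graph, reachable from Plant: {Plant, Sub1, Bus4, Bus3}.
Min-cut edges: Plant→Bus2 (7), Plant→Sub4 (15), Bus3→City (15); capacity 7 + 15 + 15 = 37.
This cut is saturated, so no flow can exceed 37.

37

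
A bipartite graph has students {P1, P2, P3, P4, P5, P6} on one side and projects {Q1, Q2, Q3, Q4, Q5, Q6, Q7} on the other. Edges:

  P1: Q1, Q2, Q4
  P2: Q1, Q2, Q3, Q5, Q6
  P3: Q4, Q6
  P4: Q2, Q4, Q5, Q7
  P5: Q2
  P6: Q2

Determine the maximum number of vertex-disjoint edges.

5

Unit-capacity flow: source→left, listed edges, right→sink; max matching = max flow.
Augmenting path P1→Q1 (+1); matched 1.
Augmenting path P2→Q2 (+1); matched 2.
Augmenting path P3→Q4 (+1); matched 3.
Augmenting path P4→Q5 (+1); matched 4.
Augmenting path P5→Q2→P2→Q3 (+1); matched 5.
No augmenting path remains; maximum matching = 5.
König certificate: {P1, P2, P3, P4, Q2} is a vertex cover of size 5 (every listed pair touches it), so no matching can be larger.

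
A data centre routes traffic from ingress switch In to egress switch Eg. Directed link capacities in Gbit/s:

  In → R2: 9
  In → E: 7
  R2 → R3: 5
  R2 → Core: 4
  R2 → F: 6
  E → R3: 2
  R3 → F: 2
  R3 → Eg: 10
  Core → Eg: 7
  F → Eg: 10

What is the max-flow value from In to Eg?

11

Augment In→R2→R3→Eg: bottleneck 5, flow now 5.
Augment In→R2→Core→Eg: bottleneck 4, flow now 9.
Augment In→E→R3→Eg: bottleneck 2, flow now 11.
No augmenting path remains; maximum flow = 11.
In the residual graph, reachable from In: {In, E}.
Min-cut edges: In→R2 (9), E→R3 (2); capacity 9 + 2 = 11.
This cut is saturated, so no flow can exceed 11.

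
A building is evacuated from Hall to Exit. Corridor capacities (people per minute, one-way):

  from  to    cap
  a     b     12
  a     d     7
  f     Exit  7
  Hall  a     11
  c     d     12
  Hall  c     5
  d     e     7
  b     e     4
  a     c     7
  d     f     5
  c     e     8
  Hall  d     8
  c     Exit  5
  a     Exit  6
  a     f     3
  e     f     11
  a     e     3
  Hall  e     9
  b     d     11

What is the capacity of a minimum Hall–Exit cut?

18

Augment Hall→a→Exit: bottleneck 6, flow now 6.
Augment Hall→c→Exit: bottleneck 5, flow now 11.
Augment Hall→a→f→Exit: bottleneck 3, flow now 14.
Augment Hall→d→f→Exit: bottleneck 4, flow now 18.
No augmenting path remains; maximum flow = 18.
By max-flow min-cut, the minimum cut capacity equals the max flow.
In the residual graph, reachable from Hall: {Hall, a, b, c, d, e, f}.
Min-cut edges: a→Exit (6), c→Exit (5), f→Exit (7); capacity 6 + 5 + 7 = 18.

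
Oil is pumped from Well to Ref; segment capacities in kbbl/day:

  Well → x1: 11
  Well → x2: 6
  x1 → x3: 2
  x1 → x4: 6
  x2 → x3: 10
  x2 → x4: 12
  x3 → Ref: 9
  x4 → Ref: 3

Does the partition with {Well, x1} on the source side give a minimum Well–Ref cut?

Given cut capacity: 6 + 2 + 6 = 14.
Augment Well→x1→x3→Ref: bottleneck 2, flow now 2.
Augment Well→x1→x4→Ref: bottleneck 3, flow now 5.
Augment Well→x2→x3→Ref: bottleneck 6, flow now 11.
No augmenting path remains; maximum flow = 11.
In the residual graph, reachable from Well: {Well, x1, x4}.
Min-cut edges: Well→x2 (6), x1→x3 (2), x4→Ref (3); capacity 6 + 2 + 3 = 11.
Cut capacity 14 exceeds the max flow 11, so it is not minimum.

No — its capacity is 14, but the minimum cut has capacity 11.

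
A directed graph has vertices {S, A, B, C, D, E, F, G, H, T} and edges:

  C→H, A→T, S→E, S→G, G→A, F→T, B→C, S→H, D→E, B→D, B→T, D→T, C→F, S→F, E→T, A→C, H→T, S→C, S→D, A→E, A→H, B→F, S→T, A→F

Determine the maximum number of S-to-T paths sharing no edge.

Assign every edge capacity 1; by Menger, the answer equals the max flow.
Path S→T (+1); total 1.
Path S→D→T (+1); total 2.
Path S→E→T (+1); total 3.
Path S→F→T (+1); total 4.
Path S→H→T (+1); total 5.
Path S→G→A→T (+1); total 6.
No residual S→T path; max flow = 6.
Certifying cut of size 6: {F→T, H→T, S→D, S→E, S→G, S→T}.

6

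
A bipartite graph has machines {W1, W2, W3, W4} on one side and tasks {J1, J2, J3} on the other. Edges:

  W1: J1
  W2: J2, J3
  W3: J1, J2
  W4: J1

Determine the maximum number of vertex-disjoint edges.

Unit-capacity flow: source→left, listed edges, right→sink; max matching = max flow.
Augmenting path W1→J1 (+1); matched 1.
Augmenting path W2→J2 (+1); matched 2.
Augmenting path W3→J2→W2→J3 (+1); matched 3.
No augmenting path remains; maximum matching = 3.
König certificate: {W2, W3, J1} is a vertex cover of size 3 (every listed pair touches it), so no matching can be larger.

3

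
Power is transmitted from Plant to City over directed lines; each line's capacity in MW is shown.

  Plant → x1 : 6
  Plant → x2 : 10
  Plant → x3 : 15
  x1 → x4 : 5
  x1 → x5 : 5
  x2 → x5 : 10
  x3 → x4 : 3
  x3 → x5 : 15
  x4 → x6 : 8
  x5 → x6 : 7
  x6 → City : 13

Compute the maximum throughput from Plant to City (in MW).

Augment Plant→x1→x4→x6→City: bottleneck 5, flow now 5.
Augment Plant→x1→x5→x6→City: bottleneck 1, flow now 6.
Augment Plant→x2→x5→x6→City: bottleneck 6, flow now 12.
Augment Plant→x3→x4→x6→City: bottleneck 1, flow now 13.
No augmenting path remains; maximum flow = 13.
In the residual graph, reachable from Plant: {Plant, x1, x2, x3, x4, x5, x6}.
Min-cut edges: x6→City (13); capacity 13 = 13.
This cut is saturated, so no flow can exceed 13.

13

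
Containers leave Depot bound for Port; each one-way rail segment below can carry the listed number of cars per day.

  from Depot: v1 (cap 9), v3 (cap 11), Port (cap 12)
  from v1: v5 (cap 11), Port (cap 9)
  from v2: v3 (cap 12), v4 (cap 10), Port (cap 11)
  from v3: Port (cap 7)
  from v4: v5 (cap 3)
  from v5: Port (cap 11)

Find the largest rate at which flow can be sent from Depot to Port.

28

Augment Depot→Port: bottleneck 12, flow now 12.
Augment Depot→v1→Port: bottleneck 9, flow now 21.
Augment Depot→v3→Port: bottleneck 7, flow now 28.
No augmenting path remains; maximum flow = 28.
In the residual graph, reachable from Depot: {Depot, v3}.
Min-cut edges: Depot→v1 (9), Depot→Port (12), v3→Port (7); capacity 9 + 12 + 7 = 28.
This cut is saturated, so no flow can exceed 28.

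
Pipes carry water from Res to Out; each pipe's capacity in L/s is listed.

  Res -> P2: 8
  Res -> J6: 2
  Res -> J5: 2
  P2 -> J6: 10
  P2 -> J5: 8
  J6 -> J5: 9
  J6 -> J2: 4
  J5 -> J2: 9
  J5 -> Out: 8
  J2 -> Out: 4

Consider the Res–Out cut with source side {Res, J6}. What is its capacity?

23

Edges leaving {Res, J6}: Res→P2 (8), Res→J5 (2), J6→J5 (9), J6→J2 (4).
Cut capacity = 8 + 2 + 9 + 4 = 23.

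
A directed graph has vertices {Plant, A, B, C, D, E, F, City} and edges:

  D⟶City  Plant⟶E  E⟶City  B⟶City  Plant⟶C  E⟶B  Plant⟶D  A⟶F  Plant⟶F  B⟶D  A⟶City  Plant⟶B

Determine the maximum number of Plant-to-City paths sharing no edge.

Assign every edge capacity 1; by Menger, the answer equals the max flow.
Path Plant→B→City (+1); total 1.
Path Plant→D→City (+1); total 2.
Path Plant→E→City (+1); total 3.
No residual Plant→City path; max flow = 3.
Certifying cut of size 3: {Plant→B, Plant→D, Plant→E}.

3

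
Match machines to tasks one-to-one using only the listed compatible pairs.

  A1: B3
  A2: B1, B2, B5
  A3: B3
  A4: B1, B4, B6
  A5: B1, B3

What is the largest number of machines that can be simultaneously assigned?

Unit-capacity flow: source→left, listed edges, right→sink; max matching = max flow.
Augmenting path A1→B3 (+1); matched 1.
Augmenting path A2→B1 (+1); matched 2.
Augmenting path A4→B4 (+1); matched 3.
Augmenting path A5→B1→A2→B2 (+1); matched 4.
No augmenting path remains; maximum matching = 4.
König certificate: {A2, A4, A5, B3} is a vertex cover of size 4 (every listed pair touches it), so no matching can be larger.

4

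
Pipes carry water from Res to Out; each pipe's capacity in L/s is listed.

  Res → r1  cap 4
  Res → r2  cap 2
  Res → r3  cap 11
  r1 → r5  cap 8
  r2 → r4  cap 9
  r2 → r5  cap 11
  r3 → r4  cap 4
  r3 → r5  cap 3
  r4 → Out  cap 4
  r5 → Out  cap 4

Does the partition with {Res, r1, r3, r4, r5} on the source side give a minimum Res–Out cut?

No — its capacity is 10, but the minimum cut has capacity 8.

Given cut capacity: 2 + 4 + 4 = 10.
Augment Res→r1→r5→Out: bottleneck 4, flow now 4.
Augment Res→r2→r4→Out: bottleneck 2, flow now 6.
Augment Res→r3→r4→Out: bottleneck 2, flow now 8.
No augmenting path remains; maximum flow = 8.
In the residual graph, reachable from Res: {Res, r1, r2, r3, r4, r5}.
Min-cut edges: r4→Out (4), r5→Out (4); capacity 4 + 4 = 8.
Cut capacity 10 exceeds the max flow 8, so it is not minimum.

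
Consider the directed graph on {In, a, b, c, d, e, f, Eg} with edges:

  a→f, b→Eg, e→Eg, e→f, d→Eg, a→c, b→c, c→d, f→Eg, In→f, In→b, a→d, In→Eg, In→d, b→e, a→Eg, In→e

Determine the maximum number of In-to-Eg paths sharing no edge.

5

Assign every edge capacity 1; by Menger, the answer equals the max flow.
Path In→Eg (+1); total 1.
Path In→b→Eg (+1); total 2.
Path In→d→Eg (+1); total 3.
Path In→e→Eg (+1); total 4.
Path In→f→Eg (+1); total 5.
No residual In→Eg path; max flow = 5.
Certifying cut of size 5: {In→Eg, In→b, In→d, In→e, In→f}.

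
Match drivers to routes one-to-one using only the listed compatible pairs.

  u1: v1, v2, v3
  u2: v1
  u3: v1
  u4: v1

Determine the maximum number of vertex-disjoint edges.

Unit-capacity flow: source→left, listed edges, right→sink; max matching = max flow.
Augmenting path u1→v1 (+1); matched 1.
Augmenting path u2→v1→u1→v2 (+1); matched 2.
No augmenting path remains; maximum matching = 2.
König certificate: {u1, v1} is a vertex cover of size 2 (every listed pair touches it), so no matching can be larger.

2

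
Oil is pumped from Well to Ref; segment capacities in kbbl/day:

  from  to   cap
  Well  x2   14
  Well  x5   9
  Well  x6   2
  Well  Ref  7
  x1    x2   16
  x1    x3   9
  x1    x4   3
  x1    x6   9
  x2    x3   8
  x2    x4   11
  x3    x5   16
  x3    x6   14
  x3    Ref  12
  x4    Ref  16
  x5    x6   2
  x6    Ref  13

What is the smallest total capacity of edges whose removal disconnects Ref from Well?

25

Augment Well→Ref: bottleneck 7, flow now 7.
Augment Well→x6→Ref: bottleneck 2, flow now 9.
Augment Well→x2→x3→Ref: bottleneck 8, flow now 17.
Augment Well→x2→x4→Ref: bottleneck 6, flow now 23.
Augment Well→x5→x6→Ref: bottleneck 2, flow now 25.
No augmenting path remains; maximum flow = 25.
By max-flow min-cut, the minimum cut capacity equals the max flow.
In the residual graph, reachable from Well: {Well, x5}.
Min-cut edges: Well→x2 (14), Well→x6 (2), Well→Ref (7), x5→x6 (2); capacity 14 + 2 + 7 + 2 = 25.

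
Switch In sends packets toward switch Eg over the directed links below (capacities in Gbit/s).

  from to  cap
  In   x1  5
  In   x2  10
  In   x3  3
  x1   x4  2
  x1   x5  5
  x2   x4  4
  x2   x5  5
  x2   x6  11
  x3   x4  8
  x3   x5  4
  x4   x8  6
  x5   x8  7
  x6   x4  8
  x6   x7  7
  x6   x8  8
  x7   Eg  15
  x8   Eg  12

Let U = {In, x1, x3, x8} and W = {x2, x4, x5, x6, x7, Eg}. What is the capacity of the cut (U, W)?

41

Edges leaving {In, x1, x3, x8}: In→x2 (10), x1→x4 (2), x1→x5 (5), x3→x4 (8), x3→x5 (4), x8→Eg (12).
Cut capacity = 10 + 2 + 5 + 8 + 4 + 12 = 41.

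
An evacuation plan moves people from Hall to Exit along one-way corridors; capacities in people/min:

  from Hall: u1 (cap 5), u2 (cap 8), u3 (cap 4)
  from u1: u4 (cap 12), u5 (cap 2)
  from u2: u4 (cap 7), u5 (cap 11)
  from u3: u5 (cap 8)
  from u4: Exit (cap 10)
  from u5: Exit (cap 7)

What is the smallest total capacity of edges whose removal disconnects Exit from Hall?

17

Augment Hall→u1→u4→Exit: bottleneck 5, flow now 5.
Augment Hall→u2→u4→Exit: bottleneck 5, flow now 10.
Augment Hall→u2→u5→Exit: bottleneck 3, flow now 13.
Augment Hall→u3→u5→Exit: bottleneck 4, flow now 17.
No augmenting path remains; maximum flow = 17.
By max-flow min-cut, the minimum cut capacity equals the max flow.
In the residual graph, reachable from Hall: {Hall}.
Min-cut edges: Hall→u1 (5), Hall→u2 (8), Hall→u3 (4); capacity 5 + 8 + 4 = 17.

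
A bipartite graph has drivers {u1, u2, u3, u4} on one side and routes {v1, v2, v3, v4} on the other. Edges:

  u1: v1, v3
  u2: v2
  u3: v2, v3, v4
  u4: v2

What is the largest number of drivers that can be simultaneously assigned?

3

Unit-capacity flow: source→left, listed edges, right→sink; max matching = max flow.
Augmenting path u1→v1 (+1); matched 1.
Augmenting path u2→v2 (+1); matched 2.
Augmenting path u3→v3 (+1); matched 3.
No augmenting path remains; maximum matching = 3.
König certificate: {u1, u3, v2} is a vertex cover of size 3 (every listed pair touches it), so no matching can be larger.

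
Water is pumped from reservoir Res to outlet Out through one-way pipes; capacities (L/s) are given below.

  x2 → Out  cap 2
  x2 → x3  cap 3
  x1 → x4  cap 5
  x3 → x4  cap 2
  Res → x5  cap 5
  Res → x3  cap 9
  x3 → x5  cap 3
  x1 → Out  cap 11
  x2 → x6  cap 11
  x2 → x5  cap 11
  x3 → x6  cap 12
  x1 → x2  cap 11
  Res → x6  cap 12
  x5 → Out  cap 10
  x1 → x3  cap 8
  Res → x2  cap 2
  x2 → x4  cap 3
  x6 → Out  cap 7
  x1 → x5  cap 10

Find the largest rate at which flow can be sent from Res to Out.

Augment Res→x2→Out: bottleneck 2, flow now 2.
Augment Res→x5→Out: bottleneck 5, flow now 7.
Augment Res→x6→Out: bottleneck 7, flow now 14.
Augment Res→x3→x5→Out: bottleneck 3, flow now 17.
No augmenting path remains; maximum flow = 17.
In the residual graph, reachable from Res: {Res, x3, x4, x6}.
Min-cut edges: Res→x2 (2), Res→x5 (5), x3→x5 (3), x6→Out (7); capacity 2 + 5 + 3 + 7 = 17.
This cut is saturated, so no flow can exceed 17.

17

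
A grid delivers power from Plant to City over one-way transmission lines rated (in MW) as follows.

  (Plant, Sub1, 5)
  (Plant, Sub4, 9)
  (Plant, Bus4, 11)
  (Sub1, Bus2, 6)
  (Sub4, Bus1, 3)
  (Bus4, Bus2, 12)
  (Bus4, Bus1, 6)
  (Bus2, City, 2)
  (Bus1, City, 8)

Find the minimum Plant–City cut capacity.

10

Augment Plant→Sub1→Bus2→City: bottleneck 2, flow now 2.
Augment Plant→Sub4→Bus1→City: bottleneck 3, flow now 5.
Augment Plant→Bus4→Bus1→City: bottleneck 5, flow now 10.
No augmenting path remains; maximum flow = 10.
By max-flow min-cut, the minimum cut capacity equals the max flow.
In the residual graph, reachable from Plant: {Plant, Sub1, Sub4, Bus4, Bus2, Bus1}.
Min-cut edges: Bus2→City (2), Bus1→City (8); capacity 2 + 8 = 10.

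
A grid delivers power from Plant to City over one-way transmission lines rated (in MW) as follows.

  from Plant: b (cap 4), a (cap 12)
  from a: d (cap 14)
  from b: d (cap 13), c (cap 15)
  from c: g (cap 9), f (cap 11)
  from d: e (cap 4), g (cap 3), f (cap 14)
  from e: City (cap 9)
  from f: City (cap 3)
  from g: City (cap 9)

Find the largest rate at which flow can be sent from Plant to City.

Augment Plant→a→d→e→City: bottleneck 4, flow now 4.
Augment Plant→a→d→f→City: bottleneck 3, flow now 7.
Augment Plant→a→d→g→City: bottleneck 3, flow now 10.
Augment Plant→b→c→g→City: bottleneck 4, flow now 14.
No augmenting path remains; maximum flow = 14.
In the residual graph, reachable from Plant: {Plant, a, d, f}.
Min-cut edges: Plant→b (4), d→e (4), d→g (3), f→City (3); capacity 4 + 4 + 3 + 3 = 14.
This cut is saturated, so no flow can exceed 14.

14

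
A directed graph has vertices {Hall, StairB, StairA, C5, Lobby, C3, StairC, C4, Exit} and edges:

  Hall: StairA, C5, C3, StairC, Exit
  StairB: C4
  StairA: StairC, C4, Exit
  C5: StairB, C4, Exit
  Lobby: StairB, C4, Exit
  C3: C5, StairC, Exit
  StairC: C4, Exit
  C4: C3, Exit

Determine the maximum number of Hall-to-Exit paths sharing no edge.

Assign every edge capacity 1; by Menger, the answer equals the max flow.
Path Hall→Exit (+1); total 1.
Path Hall→StairA→Exit (+1); total 2.
Path Hall→C5→Exit (+1); total 3.
Path Hall→C3→Exit (+1); total 4.
Path Hall→StairC→Exit (+1); total 5.
No residual Hall→Exit path; max flow = 5.
Certifying cut of size 5: {Hall→C3, Hall→C5, Hall→Exit, Hall→StairA, Hall→StairC}.

5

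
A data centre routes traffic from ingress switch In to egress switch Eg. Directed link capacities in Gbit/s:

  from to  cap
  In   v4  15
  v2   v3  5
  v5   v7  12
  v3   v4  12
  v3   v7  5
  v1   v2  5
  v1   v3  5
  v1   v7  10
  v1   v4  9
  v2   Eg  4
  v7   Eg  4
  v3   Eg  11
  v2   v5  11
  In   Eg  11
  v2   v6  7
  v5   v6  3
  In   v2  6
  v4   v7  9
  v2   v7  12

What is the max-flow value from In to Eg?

Augment In→Eg: bottleneck 11, flow now 11.
Augment In→v2→Eg: bottleneck 4, flow now 15.
Augment In→v2→v3→Eg: bottleneck 2, flow now 17.
Augment In→v4→v7→Eg: bottleneck 4, flow now 21.
No augmenting path remains; maximum flow = 21.
In the residual graph, reachable from In: {In, v4, v7}.
Min-cut edges: In→v2 (6), In→Eg (11), v7→Eg (4); capacity 6 + 11 + 4 = 21.
This cut is saturated, so no flow can exceed 21.

21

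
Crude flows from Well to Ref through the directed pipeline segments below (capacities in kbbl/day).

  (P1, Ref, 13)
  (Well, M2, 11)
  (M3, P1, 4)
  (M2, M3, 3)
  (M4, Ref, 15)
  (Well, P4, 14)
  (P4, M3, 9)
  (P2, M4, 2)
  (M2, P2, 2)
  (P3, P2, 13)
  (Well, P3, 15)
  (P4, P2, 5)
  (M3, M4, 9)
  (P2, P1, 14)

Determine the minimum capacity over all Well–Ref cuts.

24

Augment Well→M2→M3→P1→Ref: bottleneck 3, flow now 3.
Augment Well→M2→P2→P1→Ref: bottleneck 2, flow now 5.
Augment Well→P3→P2→P1→Ref: bottleneck 8, flow now 13.
Augment Well→P3→P2→M4→Ref: bottleneck 2, flow now 15.
Augment Well→P4→M3→M4→Ref: bottleneck 9, flow now 24.
No augmenting path remains; maximum flow = 24.
By max-flow min-cut, the minimum cut capacity equals the max flow.
In the residual graph, reachable from Well: {Well, M2, P3, P4, M3, P2, P1}.
Min-cut edges: M3→M4 (9), P2→M4 (2), P1→Ref (13); capacity 9 + 2 + 13 = 24.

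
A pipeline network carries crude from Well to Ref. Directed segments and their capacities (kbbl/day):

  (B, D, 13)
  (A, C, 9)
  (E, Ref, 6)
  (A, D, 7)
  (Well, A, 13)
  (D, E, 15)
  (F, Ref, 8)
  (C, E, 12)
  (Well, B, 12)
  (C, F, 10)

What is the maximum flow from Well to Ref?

14

Augment Well→A→C→E→Ref: bottleneck 6, flow now 6.
Augment Well→A→C→F→Ref: bottleneck 3, flow now 9.
Augment Well→A→D→E→C→F→Ref: bottleneck 4, flow now 13. (uses reverse residual edge)
Augment Well→B→D→E→C→F→Ref: bottleneck 1, flow now 14. (uses reverse residual edge)
No augmenting path remains; maximum flow = 14.
In the residual graph, reachable from Well: {Well, A, B, C, D, E, F}.
Min-cut edges: E→Ref (6), F→Ref (8); capacity 6 + 8 = 14.
This cut is saturated, so no flow can exceed 14.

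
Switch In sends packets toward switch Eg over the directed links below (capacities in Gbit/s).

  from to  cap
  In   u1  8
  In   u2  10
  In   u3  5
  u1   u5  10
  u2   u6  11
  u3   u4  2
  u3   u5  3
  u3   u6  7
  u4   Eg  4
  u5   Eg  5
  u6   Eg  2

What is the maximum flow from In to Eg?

9

Augment In→u1→u5→Eg: bottleneck 5, flow now 5.
Augment In→u2→u6→Eg: bottleneck 2, flow now 7.
Augment In→u3→u4→Eg: bottleneck 2, flow now 9.
No augmenting path remains; maximum flow = 9.
In the residual graph, reachable from In: {In, u1, u2, u3, u5, u6}.
Min-cut edges: u3→u4 (2), u5→Eg (5), u6→Eg (2); capacity 2 + 5 + 2 = 9.
This cut is saturated, so no flow can exceed 9.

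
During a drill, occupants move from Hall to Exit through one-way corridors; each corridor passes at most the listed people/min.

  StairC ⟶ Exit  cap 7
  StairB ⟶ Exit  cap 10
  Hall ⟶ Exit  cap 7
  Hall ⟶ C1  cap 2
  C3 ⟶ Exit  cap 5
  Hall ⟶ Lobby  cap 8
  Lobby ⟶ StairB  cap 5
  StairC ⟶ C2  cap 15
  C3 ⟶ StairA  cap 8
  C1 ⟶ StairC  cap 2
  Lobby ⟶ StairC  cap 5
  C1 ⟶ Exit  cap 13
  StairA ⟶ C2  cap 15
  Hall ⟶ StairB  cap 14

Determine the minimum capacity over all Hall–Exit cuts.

Augment Hall→Exit: bottleneck 7, flow now 7.
Augment Hall→C1→Exit: bottleneck 2, flow now 9.
Augment Hall→StairB→Exit: bottleneck 10, flow now 19.
Augment Hall→Lobby→StairC→Exit: bottleneck 5, flow now 24.
No augmenting path remains; maximum flow = 24.
By max-flow min-cut, the minimum cut capacity equals the max flow.
In the residual graph, reachable from Hall: {Hall, Lobby, StairB}.
Min-cut edges: Hall→C1 (2), Hall→Exit (7), Lobby→StairC (5), StairB→Exit (10); capacity 2 + 7 + 5 + 10 = 24.

24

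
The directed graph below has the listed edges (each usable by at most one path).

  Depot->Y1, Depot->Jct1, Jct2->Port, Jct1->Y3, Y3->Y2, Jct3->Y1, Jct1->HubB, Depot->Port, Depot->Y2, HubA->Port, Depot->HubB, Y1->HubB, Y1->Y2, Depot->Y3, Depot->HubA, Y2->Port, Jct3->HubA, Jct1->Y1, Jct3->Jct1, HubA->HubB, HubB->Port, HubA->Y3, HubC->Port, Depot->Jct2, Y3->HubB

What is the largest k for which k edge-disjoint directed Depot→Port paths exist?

5

Assign every edge capacity 1; by Menger, the answer equals the max flow.
Path Depot→Port (+1); total 1.
Path Depot→HubA→Port (+1); total 2.
Path Depot→Jct2→Port (+1); total 3.
Path Depot→Y2→Port (+1); total 4.
Path Depot→HubB→Port (+1); total 5.
No residual Depot→Port path; max flow = 5.
Certifying cut of size 5: {Depot→HubA, Depot→Jct2, Depot→Port, HubB→Port, Y2→Port}.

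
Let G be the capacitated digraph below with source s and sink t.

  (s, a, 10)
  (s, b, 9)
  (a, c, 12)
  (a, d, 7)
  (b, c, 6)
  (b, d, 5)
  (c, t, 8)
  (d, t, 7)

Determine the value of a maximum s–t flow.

Augment s→a→c→t: bottleneck 8, flow now 8.
Augment s→a→d→t: bottleneck 2, flow now 10.
Augment s→b→d→t: bottleneck 5, flow now 15.
No augmenting path remains; maximum flow = 15.
In the residual graph, reachable from s: {s, a, b, c, d}.
Min-cut edges: c→t (8), d→t (7); capacity 8 + 7 = 15.
This cut is saturated, so no flow can exceed 15.

15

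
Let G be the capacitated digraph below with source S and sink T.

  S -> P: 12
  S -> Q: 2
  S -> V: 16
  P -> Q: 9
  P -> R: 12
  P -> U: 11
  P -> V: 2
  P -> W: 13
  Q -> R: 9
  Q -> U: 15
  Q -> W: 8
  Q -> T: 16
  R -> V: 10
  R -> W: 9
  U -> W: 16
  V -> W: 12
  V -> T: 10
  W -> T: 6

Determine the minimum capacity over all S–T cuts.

Augment S→Q→T: bottleneck 2, flow now 2.
Augment S→V→T: bottleneck 10, flow now 12.
Augment S→P→Q→T: bottleneck 9, flow now 21.
Augment S→P→W→T: bottleneck 3, flow now 24.
Augment S→V→W→T: bottleneck 3, flow now 27.
No augmenting path remains; maximum flow = 27.
By max-flow min-cut, the minimum cut capacity equals the max flow.
In the residual graph, reachable from S: {S, P, R, U, V, W}.
Min-cut edges: S→Q (2), P→Q (9), V→T (10), W→T (6); capacity 2 + 9 + 10 + 6 = 27.

27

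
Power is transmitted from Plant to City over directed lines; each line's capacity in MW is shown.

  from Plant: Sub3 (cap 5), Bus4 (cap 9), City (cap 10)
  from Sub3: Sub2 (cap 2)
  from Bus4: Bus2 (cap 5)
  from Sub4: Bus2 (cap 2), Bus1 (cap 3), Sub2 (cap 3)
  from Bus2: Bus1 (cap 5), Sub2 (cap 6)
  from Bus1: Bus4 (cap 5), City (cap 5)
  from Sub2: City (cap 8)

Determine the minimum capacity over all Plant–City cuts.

17

Augment Plant→City: bottleneck 10, flow now 10.
Augment Plant→Sub3→Sub2→City: bottleneck 2, flow now 12.
Augment Plant→Bus4→Bus2→Bus1→City: bottleneck 5, flow now 17.
No augmenting path remains; maximum flow = 17.
By max-flow min-cut, the minimum cut capacity equals the max flow.
In the residual graph, reachable from Plant: {Plant, Sub3, Bus4}.
Min-cut edges: Plant→City (10), Sub3→Sub2 (2), Bus4→Bus2 (5); capacity 10 + 2 + 5 = 17.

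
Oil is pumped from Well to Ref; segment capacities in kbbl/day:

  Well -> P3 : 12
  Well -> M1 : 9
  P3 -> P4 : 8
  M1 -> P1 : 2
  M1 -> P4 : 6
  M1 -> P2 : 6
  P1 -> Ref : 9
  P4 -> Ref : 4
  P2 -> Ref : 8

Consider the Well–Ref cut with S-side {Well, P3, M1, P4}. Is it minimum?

Given cut capacity: 2 + 6 + 4 = 12.
Augment Well→P3→P4→Ref: bottleneck 4, flow now 4.
Augment Well→M1→P1→Ref: bottleneck 2, flow now 6.
Augment Well→M1→P2→Ref: bottleneck 6, flow now 12.
No augmenting path remains; maximum flow = 12.
Cut capacity 12 equals the max flow, so it is a minimum cut.

Yes — it is a minimum cut (capacity 12).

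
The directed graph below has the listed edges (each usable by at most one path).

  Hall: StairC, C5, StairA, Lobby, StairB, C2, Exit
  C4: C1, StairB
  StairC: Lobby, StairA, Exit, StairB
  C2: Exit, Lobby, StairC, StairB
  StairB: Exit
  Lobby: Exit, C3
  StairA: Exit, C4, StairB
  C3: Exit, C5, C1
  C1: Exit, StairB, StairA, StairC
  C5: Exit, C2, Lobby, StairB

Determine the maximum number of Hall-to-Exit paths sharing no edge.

7

Assign every edge capacity 1; by Menger, the answer equals the max flow.
Path Hall→Exit (+1); total 1.
Path Hall→C5→Exit (+1); total 2.
Path Hall→StairC→Exit (+1); total 3.
Path Hall→C2→Exit (+1); total 4.
Path Hall→StairA→Exit (+1); total 5.
Path Hall→Lobby→Exit (+1); total 6.
Path Hall→StairB→Exit (+1); total 7.
No residual Hall→Exit path; max flow = 7.
Certifying cut of size 7: {Hall→C2, Hall→C5, Hall→Exit, Hall→Lobby, Hall→StairA, Hall→StairB, Hall→StairC}.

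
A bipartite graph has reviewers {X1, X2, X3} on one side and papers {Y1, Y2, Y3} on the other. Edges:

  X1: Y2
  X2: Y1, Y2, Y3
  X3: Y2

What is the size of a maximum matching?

Unit-capacity flow: source→left, listed edges, right→sink; max matching = max flow.
Augmenting path X1→Y2 (+1); matched 1.
Augmenting path X2→Y1 (+1); matched 2.
No augmenting path remains; maximum matching = 2.
König certificate: {X2, Y2} is a vertex cover of size 2 (every listed pair touches it), so no matching can be larger.

2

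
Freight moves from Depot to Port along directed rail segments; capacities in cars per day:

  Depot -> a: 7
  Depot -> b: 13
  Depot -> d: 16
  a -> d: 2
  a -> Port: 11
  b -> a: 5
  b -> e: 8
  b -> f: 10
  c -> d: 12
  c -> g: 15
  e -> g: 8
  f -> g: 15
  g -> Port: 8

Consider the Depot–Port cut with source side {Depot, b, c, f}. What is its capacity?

Edges leaving {Depot, b, c, f}: Depot→a (7), Depot→d (16), b→a (5), b→e (8), c→d (12), c→g (15), f→g (15).
Cut capacity = 7 + 16 + 5 + 8 + 12 + 15 + 15 = 78.

78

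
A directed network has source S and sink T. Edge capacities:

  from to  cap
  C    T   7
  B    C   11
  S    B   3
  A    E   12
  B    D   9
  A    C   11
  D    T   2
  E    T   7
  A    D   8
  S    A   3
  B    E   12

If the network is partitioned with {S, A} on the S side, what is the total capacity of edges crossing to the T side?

34

Edges leaving {S, A}: S→B (3), A→C (11), A→D (8), A→E (12).
Cut capacity = 3 + 11 + 8 + 12 = 34.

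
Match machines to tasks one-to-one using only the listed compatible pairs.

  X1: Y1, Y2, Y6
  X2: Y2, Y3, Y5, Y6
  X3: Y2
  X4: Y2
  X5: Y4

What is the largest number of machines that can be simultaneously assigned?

4

Unit-capacity flow: source→left, listed edges, right→sink; max matching = max flow.
Augmenting path X1→Y1 (+1); matched 1.
Augmenting path X2→Y2 (+1); matched 2.
Augmenting path X5→Y4 (+1); matched 3.
Augmenting path X3→Y2→X2→Y3 (+1); matched 4.
No augmenting path remains; maximum matching = 4.
König certificate: {X1, X2, X5, Y2} is a vertex cover of size 4 (every listed pair touches it), so no matching can be larger.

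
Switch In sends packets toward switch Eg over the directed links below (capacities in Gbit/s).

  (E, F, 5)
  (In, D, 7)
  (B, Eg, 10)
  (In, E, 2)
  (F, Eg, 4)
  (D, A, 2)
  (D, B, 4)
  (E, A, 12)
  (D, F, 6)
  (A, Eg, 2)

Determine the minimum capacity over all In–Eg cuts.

9

Augment In→D→B→Eg: bottleneck 4, flow now 4.
Augment In→D→F→Eg: bottleneck 3, flow now 7.
Augment In→E→F→Eg: bottleneck 1, flow now 8.
Augment In→E→A→Eg: bottleneck 1, flow now 9.
No augmenting path remains; maximum flow = 9.
By max-flow min-cut, the minimum cut capacity equals the max flow.
In the residual graph, reachable from In: {In}.
Min-cut edges: In→D (7), In→E (2); capacity 7 + 2 = 9.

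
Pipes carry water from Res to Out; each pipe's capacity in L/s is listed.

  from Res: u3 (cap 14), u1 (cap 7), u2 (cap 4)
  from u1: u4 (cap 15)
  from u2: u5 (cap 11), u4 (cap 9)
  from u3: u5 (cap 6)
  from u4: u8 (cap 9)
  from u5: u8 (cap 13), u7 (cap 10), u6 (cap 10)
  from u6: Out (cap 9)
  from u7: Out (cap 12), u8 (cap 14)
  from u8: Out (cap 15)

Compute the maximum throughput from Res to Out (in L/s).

Augment Res→u1→u4→u8→Out: bottleneck 7, flow now 7.
Augment Res→u2→u4→u8→Out: bottleneck 2, flow now 9.
Augment Res→u2→u5→u6→Out: bottleneck 2, flow now 11.
Augment Res→u3→u5→u6→Out: bottleneck 6, flow now 17.
No augmenting path remains; maximum flow = 17.
In the residual graph, reachable from Res: {Res, u3}.
Min-cut edges: Res→u1 (7), Res→u2 (4), u3→u5 (6); capacity 7 + 4 + 6 = 17.
This cut is saturated, so no flow can exceed 17.

17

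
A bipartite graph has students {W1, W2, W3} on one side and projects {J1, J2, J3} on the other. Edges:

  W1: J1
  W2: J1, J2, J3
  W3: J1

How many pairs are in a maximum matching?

Unit-capacity flow: source→left, listed edges, right→sink; max matching = max flow.
Augmenting path W1→J1 (+1); matched 1.
Augmenting path W2→J2 (+1); matched 2.
No augmenting path remains; maximum matching = 2.
König certificate: {W2, J1} is a vertex cover of size 2 (every listed pair touches it), so no matching can be larger.

2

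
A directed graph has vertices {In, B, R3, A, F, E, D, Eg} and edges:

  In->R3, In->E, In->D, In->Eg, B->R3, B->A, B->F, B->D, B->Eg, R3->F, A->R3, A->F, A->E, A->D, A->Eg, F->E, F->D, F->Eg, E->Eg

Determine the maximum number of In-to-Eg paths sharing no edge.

3

Assign every edge capacity 1; by Menger, the answer equals the max flow.
Path In→Eg (+1); total 1.
Path In→E→Eg (+1); total 2.
Path In→R3→F→Eg (+1); total 3.
No residual In→Eg path; max flow = 3.
Certifying cut of size 3: {In→E, In→Eg, In→R3}.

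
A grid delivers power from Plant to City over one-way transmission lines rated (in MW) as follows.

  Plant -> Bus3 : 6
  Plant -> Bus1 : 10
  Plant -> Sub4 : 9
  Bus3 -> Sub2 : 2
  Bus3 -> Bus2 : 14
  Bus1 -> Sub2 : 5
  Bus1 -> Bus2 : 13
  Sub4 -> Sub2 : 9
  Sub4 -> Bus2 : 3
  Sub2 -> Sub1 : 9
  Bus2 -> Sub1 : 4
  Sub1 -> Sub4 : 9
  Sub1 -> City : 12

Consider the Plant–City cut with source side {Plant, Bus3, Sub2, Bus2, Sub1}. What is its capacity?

40

Edges leaving {Plant, Bus3, Sub2, Bus2, Sub1}: Plant→Bus1 (10), Plant→Sub4 (9), Sub1→Sub4 (9), Sub1→City (12).
Cut capacity = 10 + 9 + 9 + 12 = 40.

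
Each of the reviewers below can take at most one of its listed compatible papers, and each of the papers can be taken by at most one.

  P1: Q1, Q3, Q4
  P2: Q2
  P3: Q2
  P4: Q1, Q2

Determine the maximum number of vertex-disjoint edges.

Unit-capacity flow: source→left, listed edges, right→sink; max matching = max flow.
Augmenting path P1→Q1 (+1); matched 1.
Augmenting path P2→Q2 (+1); matched 2.
Augmenting path P4→Q1→P1→Q3 (+1); matched 3.
No augmenting path remains; maximum matching = 3.
König certificate: {P1, P4, Q2} is a vertex cover of size 3 (every listed pair touches it), so no matching can be larger.

3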